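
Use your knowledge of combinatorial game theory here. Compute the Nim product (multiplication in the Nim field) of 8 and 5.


Nim multiplication is bilinear over XOR: (u XOR v) * w = (u*w) XOR (v*w).
So we split each operand into its bit components and XOR the pairwise Nim products.
8 = 8 (as XOR of powers of 2).
5 = 1 + 4 (as XOR of powers of 2).
Using the standard Nim-product table on single bits:
  2*2 = 3,   2*4 = 8,   2*8 = 12,
  4*4 = 6,   4*8 = 11,  8*8 = 13,
and  1*x = x (identity), k*l = l*k (commutative).
Pairwise Nim products:
  8 * 1 = 8
  8 * 4 = 11
XOR them: 8 XOR 11 = 3.
Result: 8 * 5 = 3 (in Nim).

3


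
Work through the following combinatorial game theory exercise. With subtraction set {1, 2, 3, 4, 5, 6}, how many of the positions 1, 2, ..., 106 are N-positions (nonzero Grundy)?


Subtraction set S = {1, 2, 3, 4, 5, 6}, so G(n) = n mod 7.
G(n) = 0 when n is a multiple of 7.
Multiples of 7 in [1, 106]: 15
N-positions (nonzero Grundy) = 106 - 15 = 91

91


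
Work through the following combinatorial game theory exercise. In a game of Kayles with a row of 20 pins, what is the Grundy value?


Kayles: a move removes 1 or 2 adjacent pins from a contiguous row.
Removing pins from a row of k leaves two independent rows (a, b) with a + b = k - 1 (one pin) or a + b = k - 2 (two pins); an end removal gives a = 0.
By Sprague-Grundy, G(k) = mex{ G(a) XOR G(b) } over all these splits. G(0) = 0.
G(1): splits (0,0):0^0=0 -> mex({0}) = 1
G(2): splits (0,1):0^1=1 (0,0):0^0=0 -> mex({0, 1}) = 2
G(3): splits (0,2):0^2=2 (1,1):1^1=0 (0,1):0^1=1 -> mex({0, 1, 2}) = 3
G(4): splits (0,3):0^3=3 (1,2):1^2=3 (0,2):0^2=2 (1,1):1^1=0 -> mex({0, 2, 3}) = 1
G(5): splits (0,4):0^1=1 (1,3):1^3=2 (2,2):2^2=0 (0,3):0^3=3 (1,2):1^2=3 -> mex({0, 1, 2, 3}) = 4
G(6) = mex({0, 1, 2, 4}) = 3
G(7) = mex({0, 1, 3, 4, 5}) = 2
G(8) = mex({0, 2, 3, 5, 6}) = 1
G(9) = mex({0, 1, 2, 3, 6, 7}) = 4
G(10) = mex({0, 1, 3, 4, 5, 7}) = 2
G(11) = mex({0, 1, 2, 3, 4, 5}) = 6
G(12) = mex({0, 1, 2, 3, 5, 6, 7}) = 4
G(13) = mex({0, 2, 3, 4, 6, 7}) = 1
G(14) = mex({0, 1, 4, 5, 6, 7}) = 2
G(15) = mex({0, 1, 2, 3, 4, 5, 6}) = 7
G(16) = mex({0, 2, 3, 5, 6, 7}) = 1
G(17) = mex({0, 1, 2, 3, 5, 6, 7}) = 4
G(18) = mex({0, 1, 2, 4, 5, 6}) = 3
G(19) = mex({0, 1, 3, 4, 5, 7}) = 2
G(20) = mex({0, 2, 3, 4, 5, 6, 7}) = 1
Therefore G(20) = 1.

1


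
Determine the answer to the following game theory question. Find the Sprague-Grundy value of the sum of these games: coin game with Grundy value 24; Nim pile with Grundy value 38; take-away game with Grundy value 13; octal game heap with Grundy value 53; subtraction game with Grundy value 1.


By the Sprague-Grundy theorem, the Grundy value of a sum of games is the XOR of individual Grundy values.
coin game: Grundy value = 24. Running XOR: 0 XOR 24 = 24
Nim pile: Grundy value = 38. Running XOR: 24 XOR 38 = 62
take-away game: Grundy value = 13. Running XOR: 62 XOR 13 = 51
octal game heap: Grundy value = 53. Running XOR: 51 XOR 53 = 6
subtraction game: Grundy value = 1. Running XOR: 6 XOR 1 = 7
The combined Grundy value is 7.

7


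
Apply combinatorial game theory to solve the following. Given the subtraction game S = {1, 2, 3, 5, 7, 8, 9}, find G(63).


The subtraction set is S = {1, 2, 3, 5, 7, 8, 9}.
G(k) = mex{ G(k - s) : s in S, s <= k }. We compute iteratively: G(0) = 0.
G(1) = mex({0}) = 1
G(2) = mex({0, 1}) = 2
G(3) = mex({0, 1, 2}) = 3
G(4) = mex({1, 2, 3}) = 0
G(5) = mex({0, 2, 3}) = 1
G(6) = mex({0, 1, 3}) = 2
G(7) = mex({0, 1, 2}) = 3
G(8) = mex({0, 1, 2, 3}) = 4
G(9) = mex({0, 1, 2, 3, 4}) = 5
G(10) = mex({1, 2, 3, 4, 5}) = 0
G(11) = mex({0, 2, 3, 4, 5}) = 1
G(12) = mex({0, 1, 3, 5}) = 2
G(13) = mex({0, 1, 2, 4}) = 3
G(14) = mex({1, 2, 3, 5}) = 0
G(15) = mex({0, 2, 3, 4}) = 1
G(16) = mex({0, 1, 3, 4, 5}) = 2
G(17) = mex({0, 1, 2, 4, 5}) = 3
G(18) = mex({0, 1, 2, 3, 5}) = 4
Observe that G(10)..G(18) = 0, 1, 2, 3, 0, 1, 2, 3, 4 repeats G(0)..G(8) = 0, 1, 2, 3, 0, 1, 2, 3, 4.
For k >= max(S) = 9, G(k) is determined by the previous 9 values G(k-9)..G(k-1); a window of 9 consecutive values has recurred shifted by 10, so by induction G(k + 10) = G(k) for all k >= 0: the sequence is periodic from the start with period 10.
One period: G(0..9) = 0, 1, 2, 3, 0, 1, 2, 3, 4, 5.
63 mod 10 = 3, so G(63) = G(3) = 3.

3


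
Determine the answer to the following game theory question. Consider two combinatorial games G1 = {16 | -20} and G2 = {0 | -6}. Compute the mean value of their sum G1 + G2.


G1 = {16 | -20}, G2 = {0 | -6}
Each is a switch {a | b} with numbers a > b; its mean value is (a + b)/2, and mean value is additive over game sums: m(G1 + G2) = m(G1) + m(G2).
Mean of G1 = (16 + (-20))/2 = -4/2 = -2
Mean of G2 = (0 + (-6))/2 = -6/2 = -3
Mean of G1 + G2 = -2 + -3 = -5

-5


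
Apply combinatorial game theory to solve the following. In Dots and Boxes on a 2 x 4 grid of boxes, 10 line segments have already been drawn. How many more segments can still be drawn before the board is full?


Grid: 2 x 4 boxes, i.e. 3 rows and 5 columns of dots.
Horizontal edges: (rows + 1) * cols = 3 * 4 = 12
Vertical edges: rows * (cols + 1) = 2 * 5 = 10
Total edges: 12 + 10 = 22
Edges drawn: 10
Remaining: 22 - 10 = 12

12


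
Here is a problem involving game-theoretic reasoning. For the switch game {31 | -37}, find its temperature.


The game is {31 | -37}, a switch {a | b} with numbers a > b.
Cooling {a | b} by t gives {a - t | b + t}, which stops being hot when a - t = b + t, i.e. at t = (a - b)/2. So the temperature of a switch is (a - b)/2.
Temperature = (Left option - Right option) / 2
= (31 - (-37)) / 2
= 68 / 2
= 34

34


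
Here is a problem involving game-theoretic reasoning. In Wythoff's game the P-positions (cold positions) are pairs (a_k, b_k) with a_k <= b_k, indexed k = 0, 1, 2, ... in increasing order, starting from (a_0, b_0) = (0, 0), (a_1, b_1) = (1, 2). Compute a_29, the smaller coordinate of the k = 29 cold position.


By Wythoff's theorem, a_k = floor(k * phi) and b_k = floor(k * phi^2) = a_k + k, where phi = (1 + sqrt(5))/2 is the golden ratio.
phi = (1 + sqrt(5))/2 = 1.618034
k = 29
k * phi = 29 * 1.618034 = 46.922986
a_29 = floor(k * phi) = 46

46


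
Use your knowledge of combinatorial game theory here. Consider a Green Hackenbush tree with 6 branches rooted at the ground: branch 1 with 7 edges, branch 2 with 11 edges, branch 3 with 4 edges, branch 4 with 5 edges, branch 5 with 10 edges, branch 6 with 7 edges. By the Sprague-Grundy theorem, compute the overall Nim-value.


The tree has 6 branches from the ground vertex.
In Green Hackenbush, the Nim-value of a simple path of length k is k.
Branch 1: length 7, Nim-value = 7
Branch 2: length 11, Nim-value = 11
Branch 3: length 4, Nim-value = 4
Branch 4: length 5, Nim-value = 5
Branch 5: length 10, Nim-value = 10
Branch 6: length 7, Nim-value = 7
Total Nim-value = XOR of all branch values:
0 XOR 7 = 7
7 XOR 11 = 12
12 XOR 4 = 8
8 XOR 5 = 13
13 XOR 10 = 7
7 XOR 7 = 0
Nim-value of the tree = 0

0


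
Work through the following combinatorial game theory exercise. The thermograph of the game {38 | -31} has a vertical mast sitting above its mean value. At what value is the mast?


Game = {38 | -31}, a switch {a | b} with numbers a > b.
Its thermograph has left wall a - t and right wall b + t, which meet at t = (a - b)/2, where both equal (a + b)/2. So the mast (mean value) is at (a + b)/2.
Mean = (38 + (-31))/2 = 7/2 = 7/2

7/2


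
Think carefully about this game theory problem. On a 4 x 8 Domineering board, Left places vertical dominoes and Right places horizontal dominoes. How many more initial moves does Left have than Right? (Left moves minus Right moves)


Board is 4 x 8 (rows x cols).
Left (vertical) placements: (rows-1) * cols = 3 * 8 = 24
Right (horizontal) placements: rows * (cols-1) = 4 * 7 = 28
Advantage = Left - Right = 24 - 28 = -4

-4


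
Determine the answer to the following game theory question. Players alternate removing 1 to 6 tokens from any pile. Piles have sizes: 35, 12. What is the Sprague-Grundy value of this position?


Subtraction set: {1, 2, 3, 4, 5, 6}
For this subtraction set, G(n) = n mod 7 (period = max + 1 = 7).
Pile 1 (size 35): G(35) = 35 mod 7 = 0
Pile 2 (size 12): G(12) = 12 mod 7 = 5
Total Grundy value = XOR of all: 0 XOR 5 = 5

5


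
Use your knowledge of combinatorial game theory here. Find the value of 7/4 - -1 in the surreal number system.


x = 7/4, y = -1
Converting to common denominator: 4
x = 7/4, y = -4/4
x - y = 7/4 - -1 = 11/4

11/4


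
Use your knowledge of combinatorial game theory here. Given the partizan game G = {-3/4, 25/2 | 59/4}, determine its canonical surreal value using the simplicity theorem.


Left options: {-3/4, 25/2}, max = 25/2
Right options: {59/4}, min = 59/4
All options are numbers and max(Left) < min(Right), so by the simplicity theorem the value is the simplest (earliest-born) number strictly between 25/2 and 59/4.
Integers 13 through 14 all lie strictly between 25/2 and 59/4.
Among integers, the simplest (lowest birthday = smallest |n|; 0 is born on day 0, +-n on day n) is 13.
No non-integer in the interval can be simpler: if x is a non-integer in the interval, then floor(x) or ceil(x) also lies in the interval (the interval contains an integer), and both are proper prefixes of x's sign expansion, i.e. born earlier. So the game value is 13.
Game value = 13

13


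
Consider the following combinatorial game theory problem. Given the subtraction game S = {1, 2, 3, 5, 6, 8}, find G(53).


The subtraction set is S = {1, 2, 3, 5, 6, 8}.
G(k) = mex{ G(k - s) : s in S, s <= k }. We compute iteratively: G(0) = 0.
G(1) = mex({0}) = 1
G(2) = mex({0, 1}) = 2
G(3) = mex({0, 1, 2}) = 3
G(4) = mex({1, 2, 3}) = 0
G(5) = mex({0, 2, 3}) = 1
G(6) = mex({0, 1, 3}) = 2
G(7) = mex({0, 1, 2}) = 3
G(8) = mex({0, 1, 2, 3}) = 4
G(9) = mex({0, 1, 2, 3, 4}) = 5
G(10) = mex({0, 1, 2, 3, 4, 5}) = 6
G(11) = mex({1, 2, 3, 4, 5, 6}) = 0
G(12) = mex({0, 2, 3, 5, 6}) = 1
G(13) = mex({0, 1, 3, 4, 6}) = 2
G(14) = mex({0, 1, 2, 4, 5}) = 3
G(15) = mex({1, 2, 3, 5, 6}) = 0
G(16) = mex({0, 2, 3, 4, 6}) = 1
G(17) = mex({0, 1, 3, 5}) = 2
G(18) = mex({0, 1, 2, 6}) = 3
Observe that G(11)..G(18) = 0, 1, 2, 3, 0, 1, 2, 3 repeats G(0)..G(7) = 0, 1, 2, 3, 0, 1, 2, 3.
For k >= max(S) = 8, G(k) is determined by the previous 8 values G(k-8)..G(k-1); a window of 8 consecutive values has recurred shifted by 11, so by induction G(k + 11) = G(k) for all k >= 0: the sequence is periodic from the start with period 11.
One period: G(0..10) = 0, 1, 2, 3, 0, 1, 2, 3, 4, 5, 6.
53 mod 11 = 9, so G(53) = G(9) = 5.

5


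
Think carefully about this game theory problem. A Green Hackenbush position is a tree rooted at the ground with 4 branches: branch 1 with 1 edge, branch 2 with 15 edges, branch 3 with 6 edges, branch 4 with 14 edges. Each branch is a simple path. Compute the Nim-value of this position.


The tree has 4 branches from the ground vertex.
In Green Hackenbush, the Nim-value of a simple path of length k is k.
Branch 1: length 1, Nim-value = 1
Branch 2: length 15, Nim-value = 15
Branch 3: length 6, Nim-value = 6
Branch 4: length 14, Nim-value = 14
Total Nim-value = XOR of all branch values:
0 XOR 1 = 1
1 XOR 15 = 14
14 XOR 6 = 8
8 XOR 14 = 6
Nim-value of the tree = 6

6


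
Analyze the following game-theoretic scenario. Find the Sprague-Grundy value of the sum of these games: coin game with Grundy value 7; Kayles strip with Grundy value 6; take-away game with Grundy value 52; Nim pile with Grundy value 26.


By the Sprague-Grundy theorem, the Grundy value of a sum of games is the XOR of individual Grundy values.
coin game: Grundy value = 7. Running XOR: 0 XOR 7 = 7
Kayles strip: Grundy value = 6. Running XOR: 7 XOR 6 = 1
take-away game: Grundy value = 52. Running XOR: 1 XOR 52 = 53
Nim pile: Grundy value = 26. Running XOR: 53 XOR 26 = 47
The combined Grundy value is 47.

47


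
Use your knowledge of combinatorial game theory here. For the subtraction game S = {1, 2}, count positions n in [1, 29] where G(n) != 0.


Subtraction set S = {1, 2}, so G(n) = n mod 3.
G(n) = 0 when n is a multiple of 3.
Multiples of 3 in [1, 29]: 9
N-positions (nonzero Grundy) = 29 - 9 = 20

20


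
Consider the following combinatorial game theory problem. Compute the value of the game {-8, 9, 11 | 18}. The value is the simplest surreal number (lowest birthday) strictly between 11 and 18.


Left options: {-8, 9, 11}, max = 11
Right options: {18}, min = 18
All options are numbers and max(Left) < min(Right), so by the simplicity theorem the value is the simplest (earliest-born) number strictly between 11 and 18.
Integers 12 through 17 all lie strictly between 11 and 18.
Among integers, the simplest (lowest birthday = smallest |n|; 0 is born on day 0, +-n on day n) is 12.
No non-integer in the interval can be simpler: if x is a non-integer in the interval, then floor(x) or ceil(x) also lies in the interval (the interval contains an integer), and both are proper prefixes of x's sign expansion, i.e. born earlier. So the game value is 12.
Game value = 12

12


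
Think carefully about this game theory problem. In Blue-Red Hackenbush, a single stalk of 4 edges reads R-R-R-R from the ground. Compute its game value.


Edges (from ground): R-R-R-R
By Berlekamp's sign-expansion rule, a Blue-Red Hackenbush stalk has the value of the surreal number whose sign sequence is the edge sequence with B -> + and R -> -.
Sign sequence: ----
Trace the sign expansion in the surreal number tree, starting from 0:
Edge 1: R (sign -) -> bounds (-inf, 0), value = -1
Edge 2: R (sign -) -> bounds (-inf, -1), value = -2
Edge 3: R (sign -) -> bounds (-inf, -2), value = -3
Edge 4: R (sign -) -> bounds (-inf, -3), value = -4
Game value = -4

-4


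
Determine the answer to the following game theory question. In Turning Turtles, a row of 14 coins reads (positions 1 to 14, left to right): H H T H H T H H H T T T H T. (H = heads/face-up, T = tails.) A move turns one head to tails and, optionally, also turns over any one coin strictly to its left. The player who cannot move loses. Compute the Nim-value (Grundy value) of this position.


Coins: H H T H H T H H H T T T H T
Key fact: a single head at position k behaves exactly like a Nim heap of size k (turning it to T and optionally flipping a coin at j < k corresponds to moving the heap from k to j, or to 0), and heads combine as a disjunctive sum (two heads at the same place would cancel, matching j XOR j = 0). So the Nim-value is the XOR of the 1-indexed positions of the heads.
Face-up positions (1-indexed): [1, 2, 4, 5, 7, 8, 9, 13]
XOR 0 with 1: 0 XOR 1 = 1
XOR 1 with 2: 1 XOR 2 = 3
XOR 3 with 4: 3 XOR 4 = 7
XOR 7 with 5: 7 XOR 5 = 2
XOR 2 with 7: 2 XOR 7 = 5
XOR 5 with 8: 5 XOR 8 = 13
XOR 13 with 9: 13 XOR 9 = 4
XOR 4 with 13: 4 XOR 13 = 9
Nim-value = 9

9


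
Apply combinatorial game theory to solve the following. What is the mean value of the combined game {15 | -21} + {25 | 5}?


G1 = {15 | -21}, G2 = {25 | 5}
Each is a switch {a | b} with numbers a > b; its mean value is (a + b)/2, and mean value is additive over game sums: m(G1 + G2) = m(G1) + m(G2).
Mean of G1 = (15 + (-21))/2 = -6/2 = -3
Mean of G2 = (25 + (5))/2 = 30/2 = 15
Mean of G1 + G2 = -3 + 15 = 12

12


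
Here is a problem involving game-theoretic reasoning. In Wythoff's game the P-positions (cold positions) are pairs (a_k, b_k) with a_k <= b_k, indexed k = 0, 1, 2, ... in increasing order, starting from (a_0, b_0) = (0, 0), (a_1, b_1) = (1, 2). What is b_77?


By Wythoff's theorem, a_k = floor(k * phi) and b_k = floor(k * phi^2) = a_k + k, where phi = (1 + sqrt(5))/2 is the golden ratio.
phi = (1 + sqrt(5))/2 = 1.618034
phi^2 = phi + 1 = 2.618034
k = 77
k * phi^2 = 77 * 2.618034 = 201.588617
b_77 = floor(k * phi^2) = 201 (check: a_77 + k = 124 + 77 = 201)

201


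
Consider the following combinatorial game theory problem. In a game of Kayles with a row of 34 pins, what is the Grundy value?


Kayles: a move removes 1 or 2 adjacent pins from a contiguous row.
Removing pins from a row of k leaves two independent rows (a, b) with a + b = k - 1 (one pin) or a + b = k - 2 (two pins); an end removal gives a = 0.
By Sprague-Grundy, G(k) = mex{ G(a) XOR G(b) } over all these splits. G(0) = 0.
G(1): splits (0,0):0^0=0 -> mex({0}) = 1
G(2): splits (0,1):0^1=1 (0,0):0^0=0 -> mex({0, 1}) = 2
G(3): splits (0,2):0^2=2 (1,1):1^1=0 (0,1):0^1=1 -> mex({0, 1, 2}) = 3
G(4): splits (0,3):0^3=3 (1,2):1^2=3 (0,2):0^2=2 (1,1):1^1=0 -> mex({0, 2, 3}) = 1
G(5): splits (0,4):0^1=1 (1,3):1^3=2 (2,2):2^2=0 (0,3):0^3=3 (1,2):1^2=3 -> mex({0, 1, 2, 3}) = 4
G(6) = mex({0, 1, 2, 4}) = 3
G(7) = mex({0, 1, 3, 4, 5}) = 2
G(8) = mex({0, 2, 3, 5, 6}) = 1
G(9) = mex({0, 1, 2, 3, 6, 7}) = 4
G(10) = mex({0, 1, 3, 4, 5, 7}) = 2
G(11) = mex({0, 1, 2, 3, 4, 5}) = 6
G(12) = mex({0, 1, 2, 3, 5, 6, 7}) = 4
G(13) = mex({0, 2, 3, 4, 6, 7}) = 1
G(14) = mex({0, 1, 4, 5, 6, 7}) = 2
G(15) = mex({0, 1, 2, 3, 4, 5, 6}) = 7
G(16) = mex({0, 2, 3, 5, 6, 7}) = 1
G(17) = mex({0, 1, 2, 3, 5, 6, 7}) = 4
G(18) = mex({0, 1, 2, 4, 5, 6}) = 3
G(19) = mex({0, 1, 3, 4, 5, 7}) = 2
G(20) = mex({0, 2, 3, 4, 5, 6, 7}) = 1
G(21) = mex({0, 1, 2, 3, 5, 6, 7}) = 4
G(22) = mex({0, 1, 2, 3, 4, 5, 7}) = 6
G(23) = mex({0, 1, 2, 3, 4, 5, 6}) = 7
G(24) = mex({0, 1, 2, 3, 5, 6, 7}) = 4
G(25) = mex({0, 2, 3, 4, 6, 7}) = 1
G(26) = mex({0, 1, 3, 4, 5, 6, 7}) = 2
G(27) = mex({0, 1, 2, 3, 4, 5, 6, 7}) = 8
G(28) = mex({0, 1, 2, 3, 4, 6, 7, 8}) = 5
G(29) = mex({0, 1, 2, 3, 5, 6, 7, 8, 9}) = 4
G(30) = mex({0, 1, 2, 3, 4, 5, 6, 9, 10}) = 7
G(31) = mex({0, 1, 3, 4, 5, 7, 10, 11}) = 2
G(32) = mex({0, 2, 3, 4, 5, 6, 7, 9, 11}) = 1
G(33) = mex({0, 1, 2, 3, 4, 5, 6, 7, 9, 12}) = 8
G(34) = mex({0, 1, 2, 3, 4, 5, 7, 8, 11, 12}) = 6
Therefore G(34) = 6.

6


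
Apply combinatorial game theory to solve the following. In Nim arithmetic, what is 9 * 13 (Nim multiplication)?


Nim multiplication is bilinear over XOR: (u XOR v) * w = (u*w) XOR (v*w).
So we split each operand into its bit components and XOR the pairwise Nim products.
9 = 1 + 8 (as XOR of powers of 2).
13 = 1 + 4 + 8 (as XOR of powers of 2).
Using the standard Nim-product table on single bits:
  2*2 = 3,   2*4 = 8,   2*8 = 12,
  4*4 = 6,   4*8 = 11,  8*8 = 13,
and  1*x = x (identity), k*l = l*k (commutative).
Pairwise Nim products:
  1 * 1 = 1
  1 * 4 = 4
  1 * 8 = 8
  8 * 1 = 8
  8 * 4 = 11
  8 * 8 = 13
XOR them: 1 XOR 4 XOR 8 XOR 8 XOR 11 XOR 13 = 3.
Result: 9 * 13 = 3 (in Nim).

3


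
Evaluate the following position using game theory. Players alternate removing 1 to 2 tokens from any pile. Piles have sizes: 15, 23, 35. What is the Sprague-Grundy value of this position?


Subtraction set: {1, 2}
For this subtraction set, G(n) = n mod 3 (period = max + 1 = 3).
Pile 1 (size 15): G(15) = 15 mod 3 = 0
Pile 2 (size 23): G(23) = 23 mod 3 = 2
Pile 3 (size 35): G(35) = 35 mod 3 = 2
Total Grundy value = XOR of all: 0 XOR 2 XOR 2 = 0

0


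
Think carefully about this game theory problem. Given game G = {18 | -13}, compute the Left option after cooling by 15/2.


Original game: {18 | -13} (a switch {a | b} with a > b).
Cooling by t (for t below the temperature (a - b)/2 = 31/2) taxes each move by t: {a | b} cooled by t is {a - t | b + t}.
Cooling amount: t = 15/2
Cooled Left option: 18 - 15/2 = 21/2
Cooled Right option: -13 + 15/2 = -11/2
Cooled game: {21/2 | -11/2}
Left option = 21/2

21/2


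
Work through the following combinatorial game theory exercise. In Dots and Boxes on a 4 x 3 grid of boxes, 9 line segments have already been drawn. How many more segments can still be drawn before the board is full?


Grid: 4 x 3 boxes, i.e. 5 rows and 4 columns of dots.
Horizontal edges: (rows + 1) * cols = 5 * 3 = 15
Vertical edges: rows * (cols + 1) = 4 * 4 = 16
Total edges: 15 + 16 = 31
Edges drawn: 9
Remaining: 31 - 9 = 22

22


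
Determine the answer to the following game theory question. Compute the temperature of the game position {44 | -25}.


The game is {44 | -25}, a switch {a | b} with numbers a > b.
Cooling {a | b} by t gives {a - t | b + t}, which stops being hot when a - t = b + t, i.e. at t = (a - b)/2. So the temperature of a switch is (a - b)/2.
Temperature = (Left option - Right option) / 2
= (44 - (-25)) / 2
= 69 / 2
= 69/2

69/2


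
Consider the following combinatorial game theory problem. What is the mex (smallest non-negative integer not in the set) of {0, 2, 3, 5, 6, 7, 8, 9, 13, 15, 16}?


Set = {0, 2, 3, 5, 6, 7, 8, 9, 13, 15, 16}
0 is in the set.
1 is NOT in the set. This is the mex.
mex = 1

1


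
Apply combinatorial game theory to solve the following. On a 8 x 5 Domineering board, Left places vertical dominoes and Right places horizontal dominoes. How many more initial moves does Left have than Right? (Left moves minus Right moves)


Board is 8 x 5 (rows x cols).
Left (vertical) placements: (rows-1) * cols = 7 * 5 = 35
Right (horizontal) placements: rows * (cols-1) = 8 * 4 = 32
Advantage = Left - Right = 35 - 32 = 3

3


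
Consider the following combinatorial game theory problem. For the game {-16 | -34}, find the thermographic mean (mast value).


Game = {-16 | -34}, a switch {a | b} with numbers a > b.
Its thermograph has left wall a - t and right wall b + t, which meet at t = (a - b)/2, where both equal (a + b)/2. So the mast (mean value) is at (a + b)/2.
Mean = (-16 + (-34))/2 = -50/2 = -25

-25


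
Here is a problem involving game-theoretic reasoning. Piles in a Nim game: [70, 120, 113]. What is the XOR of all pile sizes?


We need the XOR (exclusive or) of all pile sizes.
After XOR-ing pile 1 (size 70): 0 XOR 70 = 70
After XOR-ing pile 2 (size 120): 70 XOR 120 = 62
After XOR-ing pile 3 (size 113): 62 XOR 113 = 79
The Nim-value of this position is 79.

79


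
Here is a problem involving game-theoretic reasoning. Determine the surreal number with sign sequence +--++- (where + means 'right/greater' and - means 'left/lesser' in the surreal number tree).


Sign expansion: +--++-
Rule: track bounds (lo, hi), initially (-inf, +inf). On '+', the current value becomes lo and we move to the simplest number in (value, hi): value + 1 if hi = +inf, otherwise the midpoint (value + hi)/2. On '-', the current value becomes hi and we move to value - 1 if lo = -inf, otherwise the midpoint (lo + value)/2.
Start at 0.
Step 1: sign = +, move right. Bounds: (0, +inf). Value = 1
Step 2: sign = -, move left. Bounds: (0, 1). Value = 1/2
Step 3: sign = -, move left. Bounds: (0, 1/2). Value = 1/4
Step 4: sign = +, move right. Bounds: (1/4, 1/2). Value = 3/8
Step 5: sign = +, move right. Bounds: (3/8, 1/2). Value = 7/16
Step 6: sign = -, move left. Bounds: (3/8, 7/16). Value = 13/32
The surreal number with sign expansion +--++- is 13/32.

13/32


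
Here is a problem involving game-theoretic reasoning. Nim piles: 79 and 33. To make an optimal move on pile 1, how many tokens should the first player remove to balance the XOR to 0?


Piles: 79 and 33
Current XOR: 79 XOR 33 = 110 (non-zero, so this is an N-position).
To make the XOR zero, we need to find a move that balances the piles.
For pile 1 (size 79): target = 79 XOR 110 = 33
We reduce pile 1 from 79 to 33.
Tokens removed: 79 - 33 = 46
Verification: 33 XOR 33 = 0

46


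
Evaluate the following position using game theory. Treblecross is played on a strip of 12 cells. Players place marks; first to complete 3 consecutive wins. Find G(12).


Treblecross: place X on empty cells; 3-in-a-row wins.
Playing within two cells of an existing X lets the opponent win at once, so sensible play treats the cells i-2..i+2 around each X as dead. The player left with no safe cell loses, so this is a normal-play take-away game on strips of safe cells.
Placing X at cell i (0-indexed) of a strip of k safe cells leaves independent strips of sizes max(0, i-2) and max(0, k-i-3). Hence G(k) = mex{ G(max(0,i-2)) XOR G(max(0,k-i-3)) : 0 <= i < k }, with G(0) = 0.
G(1): splits (0,0):0^0=0 -> mex({0}) = 1
G(2): splits (0,0):0^0=0 -> mex({0}) = 1
G(3): splits (0,0):0^0=0 -> mex({0}) = 1
G(4): splits (0,1):0^1=1 (0,0):0^0=0 -> mex({0, 1}) = 2
G(5): splits (0,2):0^1=1 (0,1):0^1=1 (0,0):0^0=0 -> mex({0, 1}) = 2
G(6) = mex({1}) = 0
G(7) = mex({0, 1, 2}) = 3
G(8) = mex({0, 1, 2}) = 3
G(9) = mex({0, 2}) = 1
G(10) = mex({0, 2, 3}) = 1
G(11) = mex({0, 3}) = 1
G(12) = mex({1, 3}) = 0
Therefore G(12) = 0.

0


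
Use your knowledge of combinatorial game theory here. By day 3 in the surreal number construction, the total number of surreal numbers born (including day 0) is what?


Day 0: {|} = 0 is born. Count = 1.
Day n: the number of surreal numbers born by day n is 2^(n+1) - 1.
By day 0: 2^1 - 1 = 1
By day 1: 2^2 - 1 = 3
By day 2: 2^3 - 1 = 7
By day 3: 2^4 - 1 = 15
By day 3: 15 surreal numbers.

15


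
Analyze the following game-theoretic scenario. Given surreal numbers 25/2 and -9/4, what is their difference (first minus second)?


x = 25/2, y = -9/4
Converting to common denominator: 4
x = 50/4, y = -9/4
x - y = 25/2 - -9/4 = 59/4

59/4


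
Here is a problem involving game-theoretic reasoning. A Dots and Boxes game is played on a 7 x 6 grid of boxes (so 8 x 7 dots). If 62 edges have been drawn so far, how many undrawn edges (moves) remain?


Grid: 7 x 6 boxes, i.e. 8 rows and 7 columns of dots.
Horizontal edges: (rows + 1) * cols = 8 * 6 = 48
Vertical edges: rows * (cols + 1) = 7 * 7 = 49
Total edges: 48 + 49 = 97
Edges drawn: 62
Remaining: 97 - 62 = 35

35


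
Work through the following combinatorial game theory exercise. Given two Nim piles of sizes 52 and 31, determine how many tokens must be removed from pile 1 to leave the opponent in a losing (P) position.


Piles: 52 and 31
Current XOR: 52 XOR 31 = 43 (non-zero, so this is an N-position).
To make the XOR zero, we need to find a move that balances the piles.
For pile 1 (size 52): target = 52 XOR 43 = 31
We reduce pile 1 from 52 to 31.
Tokens removed: 52 - 31 = 21
Verification: 31 XOR 31 = 0

21


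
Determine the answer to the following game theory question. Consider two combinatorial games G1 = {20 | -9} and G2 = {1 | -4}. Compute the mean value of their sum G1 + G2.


G1 = {20 | -9}, G2 = {1 | -4}
Each is a switch {a | b} with numbers a > b; its mean value is (a + b)/2, and mean value is additive over game sums: m(G1 + G2) = m(G1) + m(G2).
Mean of G1 = (20 + (-9))/2 = 11/2 = 11/2
Mean of G2 = (1 + (-4))/2 = -3/2 = -3/2
Mean of G1 + G2 = 11/2 + -3/2 = 4

4


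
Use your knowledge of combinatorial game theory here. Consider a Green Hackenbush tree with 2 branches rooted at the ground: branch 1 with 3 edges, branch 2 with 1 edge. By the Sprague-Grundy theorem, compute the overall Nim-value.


The tree has 2 branches from the ground vertex.
In Green Hackenbush, the Nim-value of a simple path of length k is k.
Branch 1: length 3, Nim-value = 3
Branch 2: length 1, Nim-value = 1
Total Nim-value = XOR of all branch values:
0 XOR 3 = 3
3 XOR 1 = 2
Nim-value of the tree = 2

2


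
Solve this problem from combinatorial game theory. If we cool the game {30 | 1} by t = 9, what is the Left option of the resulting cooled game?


Original game: {30 | 1} (a switch {a | b} with a > b).
Cooling by t (for t below the temperature (a - b)/2 = 29/2) taxes each move by t: {a | b} cooled by t is {a - t | b + t}.
Cooling amount: t = 9
Cooled Left option: 30 - 9 = 21
Cooled Right option: 1 + 9 = 10
Cooled game: {21 | 10}
Left option = 21

21


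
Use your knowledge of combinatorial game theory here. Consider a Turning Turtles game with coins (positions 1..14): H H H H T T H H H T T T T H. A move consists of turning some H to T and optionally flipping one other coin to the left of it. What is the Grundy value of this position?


Coins: H H H H T T H H H T T T T H
Key fact: a single head at position k behaves exactly like a Nim heap of size k (turning it to T and optionally flipping a coin at j < k corresponds to moving the heap from k to j, or to 0), and heads combine as a disjunctive sum (two heads at the same place would cancel, matching j XOR j = 0). So the Nim-value is the XOR of the 1-indexed positions of the heads.
Face-up positions (1-indexed): [1, 2, 3, 4, 7, 8, 9, 14]
XOR 0 with 1: 0 XOR 1 = 1
XOR 1 with 2: 1 XOR 2 = 3
XOR 3 with 3: 3 XOR 3 = 0
XOR 0 with 4: 0 XOR 4 = 4
XOR 4 with 7: 4 XOR 7 = 3
XOR 3 with 8: 3 XOR 8 = 11
XOR 11 with 9: 11 XOR 9 = 2
XOR 2 with 14: 2 XOR 14 = 12
Nim-value = 12

12


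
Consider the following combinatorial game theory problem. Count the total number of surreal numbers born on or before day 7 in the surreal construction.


Day 0: {|} = 0 is born. Count = 1.
Day n: the number of surreal numbers born by day n is 2^(n+1) - 1.
By day 0: 2^1 - 1 = 1
By day 1: 2^2 - 1 = 3
By day 2: 2^3 - 1 = 7
By day 3: 2^4 - 1 = 15
By day 4: 2^5 - 1 = 31
By day 5: 2^6 - 1 = 63
By day 6: 2^7 - 1 = 127
By day 7: 2^8 - 1 = 255
By day 7: 255 surreal numbers.

255


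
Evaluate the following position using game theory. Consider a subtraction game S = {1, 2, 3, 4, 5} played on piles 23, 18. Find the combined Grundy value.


Subtraction set: {1, 2, 3, 4, 5}
For this subtraction set, G(n) = n mod 6 (period = max + 1 = 6).
Pile 1 (size 23): G(23) = 23 mod 6 = 5
Pile 2 (size 18): G(18) = 18 mod 6 = 0
Total Grundy value = XOR of all: 5 XOR 0 = 5

5


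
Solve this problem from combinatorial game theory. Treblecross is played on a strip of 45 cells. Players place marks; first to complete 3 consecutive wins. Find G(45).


Treblecross: place X on empty cells; 3-in-a-row wins.
Playing within two cells of an existing X lets the opponent win at once, so sensible play treats the cells i-2..i+2 around each X as dead. The player left with no safe cell loses, so this is a normal-play take-away game on strips of safe cells.
Placing X at cell i (0-indexed) of a strip of k safe cells leaves independent strips of sizes max(0, i-2) and max(0, k-i-3). Hence G(k) = mex{ G(max(0,i-2)) XOR G(max(0,k-i-3)) : 0 <= i < k }, with G(0) = 0.
G(1): splits (0,0):0^0=0 -> mex({0}) = 1
G(2): splits (0,0):0^0=0 -> mex({0}) = 1
G(3): splits (0,0):0^0=0 -> mex({0}) = 1
G(4): splits (0,1):0^1=1 (0,0):0^0=0 -> mex({0, 1}) = 2
G(5): splits (0,2):0^1=1 (0,1):0^1=1 (0,0):0^0=0 -> mex({0, 1}) = 2
G(6) = mex({1}) = 0
G(7) = mex({0, 1, 2}) = 3
G(8) = mex({0, 1, 2}) = 3
G(9) = mex({0, 2}) = 1
G(10) = mex({0, 2, 3}) = 1
G(11) = mex({0, 3}) = 1
G(12) = mex({1, 3}) = 0
G(13) = mex({0, 1, 2, 3}) = 4
G(14) = mex({0, 1, 2}) = 3
G(15) = mex({0, 1, 2}) = 3
G(16) = mex({0, 1, 2, 4}) = 3
G(17) = mex({0, 1, 3, 4}) = 2
G(18) = mex({0, 1, 3, 4}) = 2
G(19) = mex({0, 1, 3, 5}) = 2
G(20) = mex({0, 1, 2, 3, 5}) = 4
G(21) = mex({0, 1, 2, 3, 5}) = 4
G(22) = mex({1, 2, 6}) = 0
G(23) = mex({0, 1, 2, 3, 4, 6}) = 5
G(24) = mex({0, 1, 2, 3, 4}) = 5
G(25) = mex({0, 1, 3, 4, 7}) = 2
G(26) = mex({0, 1, 3, 4, 5, 7}) = 2
G(27) = mex({0, 1, 3, 5}) = 2
G(28) = mex({0, 1, 2, 5}) = 3
G(29) = mex({0, 1, 2, 4, 5, 6}) = 3
G(30) = mex({1, 2, 4, 6}) = 0
G(31) = mex({0, 1, 2, 3, 4, 6}) = 5
G(32) = mex({1, 2, 3, 4, 7}) = 0
G(33) = mex({0, 3, 7}) = 1
G(34) = mex({0, 2, 3, 5, 7}) = 1
G(35) = mex({0, 2, 3, 5, 6}) = 1
G(36) = mex({0, 1, 2, 5, 6}) = 3
G(37) = mex({0, 1, 2, 4, 5, 6}) = 3
G(38) = mex({0, 1, 2, 4}) = 3
G(39) = mex({0, 1, 2, 3, 4, 7}) = 5
G(40) = mex({0, 1, 2, 3, 4, 5, 7}) = 6
G(41) = mex({0, 1, 2, 3, 5, 7}) = 4
G(42) = mex({0, 1, 2, 3, 5, 6, 7}) = 4
G(43) = mex({0, 2, 3, 5, 6}) = 1
G(44) = mex({1, 2, 3, 4, 5, 6}) = 0
G(45) = mex({0, 1, 2, 3, 4, 6, 7}) = 5
Therefore G(45) = 5.

5


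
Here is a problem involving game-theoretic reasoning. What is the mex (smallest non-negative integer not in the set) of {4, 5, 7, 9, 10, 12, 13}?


Set = {4, 5, 7, 9, 10, 12, 13}
0 is NOT in the set. This is the mex.
mex = 0

0


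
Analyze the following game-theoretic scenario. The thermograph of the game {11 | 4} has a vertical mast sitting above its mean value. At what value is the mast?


Game = {11 | 4}, a switch {a | b} with numbers a > b.
Its thermograph has left wall a - t and right wall b + t, which meet at t = (a - b)/2, where both equal (a + b)/2. So the mast (mean value) is at (a + b)/2.
Mean = (11 + (4))/2 = 15/2 = 15/2

15/2


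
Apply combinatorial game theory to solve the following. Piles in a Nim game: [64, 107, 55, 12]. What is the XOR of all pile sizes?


We need the XOR (exclusive or) of all pile sizes.
After XOR-ing pile 1 (size 64): 0 XOR 64 = 64
After XOR-ing pile 2 (size 107): 64 XOR 107 = 43
After XOR-ing pile 3 (size 55): 43 XOR 55 = 28
After XOR-ing pile 4 (size 12): 28 XOR 12 = 16
The Nim-value of this position is 16.

16


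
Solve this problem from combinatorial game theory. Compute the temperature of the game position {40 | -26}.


The game is {40 | -26}, a switch {a | b} with numbers a > b.
Cooling {a | b} by t gives {a - t | b + t}, which stops being hot when a - t = b + t, i.e. at t = (a - b)/2. So the temperature of a switch is (a - b)/2.
Temperature = (Left option - Right option) / 2
= (40 - (-26)) / 2
= 66 / 2
= 33

33


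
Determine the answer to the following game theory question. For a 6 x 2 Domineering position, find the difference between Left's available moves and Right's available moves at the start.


Board is 6 x 2 (rows x cols).
Left (vertical) placements: (rows-1) * cols = 5 * 2 = 10
Right (horizontal) placements: rows * (cols-1) = 6 * 1 = 6
Advantage = Left - Right = 10 - 6 = 4

4


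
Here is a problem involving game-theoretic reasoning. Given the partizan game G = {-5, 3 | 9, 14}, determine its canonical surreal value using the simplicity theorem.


Left options: {-5, 3}, max = 3
Right options: {9, 14}, min = 9
All options are numbers and max(Left) < min(Right), so by the simplicity theorem the value is the simplest (earliest-born) number strictly between 3 and 9.
Integers 4 through 8 all lie strictly between 3 and 9.
Among integers, the simplest (lowest birthday = smallest |n|; 0 is born on day 0, +-n on day n) is 4.
No non-integer in the interval can be simpler: if x is a non-integer in the interval, then floor(x) or ceil(x) also lies in the interval (the interval contains an integer), and both are proper prefixes of x's sign expansion, i.e. born earlier. So the game value is 4.
Game value = 4

4


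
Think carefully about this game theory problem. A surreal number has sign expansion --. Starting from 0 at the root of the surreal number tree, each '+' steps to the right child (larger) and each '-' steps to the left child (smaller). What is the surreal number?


Sign expansion: --
Rule: track bounds (lo, hi), initially (-inf, +inf). On '+', the current value becomes lo and we move to the simplest number in (value, hi): value + 1 if hi = +inf, otherwise the midpoint (value + hi)/2. On '-', the current value becomes hi and we move to value - 1 if lo = -inf, otherwise the midpoint (lo + value)/2.
Start at 0.
Step 1: sign = -, move left. Bounds: (-inf, 0). Value = -1
Step 2: sign = -, move left. Bounds: (-inf, -1). Value = -2
The surreal number with sign expansion -- is -2.

-2


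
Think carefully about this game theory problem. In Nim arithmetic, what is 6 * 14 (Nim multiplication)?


Nim multiplication is bilinear over XOR: (u XOR v) * w = (u*w) XOR (v*w).
So we split each operand into its bit components and XOR the pairwise Nim products.
6 = 2 + 4 (as XOR of powers of 2).
14 = 2 + 4 + 8 (as XOR of powers of 2).
Using the standard Nim-product table on single bits:
  2*2 = 3,   2*4 = 8,   2*8 = 12,
  4*4 = 6,   4*8 = 11,  8*8 = 13,
and  1*x = x (identity), k*l = l*k (commutative).
Pairwise Nim products:
  2 * 2 = 3
  2 * 4 = 8
  2 * 8 = 12
  4 * 2 = 8
  4 * 4 = 6
  4 * 8 = 11
XOR them: 3 XOR 8 XOR 12 XOR 8 XOR 6 XOR 11 = 2.
Result: 6 * 14 = 2 (in Nim).

2


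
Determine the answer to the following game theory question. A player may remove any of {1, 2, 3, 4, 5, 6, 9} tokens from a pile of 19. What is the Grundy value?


The subtraction set is S = {1, 2, 3, 4, 5, 6, 9}.
G(k) = mex{ G(k - s) : s in S, s <= k }. We compute iteratively: G(0) = 0.
G(1) = mex({0}) = 1
G(2) = mex({0, 1}) = 2
G(3) = mex({0, 1, 2}) = 3
G(4) = mex({0, 1, 2, 3}) = 4
G(5) = mex({0, 1, 2, 3, 4}) = 5
G(6) = mex({0, 1, 2, 3, 4, 5}) = 6
G(7) = mex({1, 2, 3, 4, 5, 6}) = 0
G(8) = mex({0, 2, 3, 4, 5, 6}) = 1
G(9) = mex({0, 1, 3, 4, 5, 6}) = 2
G(10) = mex({0, 1, 2, 4, 5, 6}) = 3
G(11) = mex({0, 1, 2, 3, 5, 6}) = 4
G(12) = mex({0, 1, 2, 3, 4, 6}) = 5
G(13) = mex({0, 1, 2, 3, 4, 5}) = 6
G(14) = mex({1, 2, 3, 4, 5, 6}) = 0
G(15) = mex({0, 2, 3, 4, 5, 6}) = 1
Observe that G(7)..G(15) = 0, 1, 2, 3, 4, 5, 6, 0, 1 repeats G(0)..G(8) = 0, 1, 2, 3, 4, 5, 6, 0, 1.
For k >= max(S) = 9, G(k) is determined by the previous 9 values G(k-9)..G(k-1); a window of 9 consecutive values has recurred shifted by 7, so by induction G(k + 7) = G(k) for all k >= 0: the sequence is periodic from the start with period 7.
One period: G(0..6) = 0, 1, 2, 3, 4, 5, 6.
19 mod 7 = 5, so G(19) = G(5) = 5.

5


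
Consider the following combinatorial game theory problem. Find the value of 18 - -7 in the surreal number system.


x = 18, y = -7
x - y = 18 - -7 = 25

25


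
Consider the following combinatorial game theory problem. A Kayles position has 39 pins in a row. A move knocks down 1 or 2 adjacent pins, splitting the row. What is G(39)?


Kayles: a move removes 1 or 2 adjacent pins from a contiguous row.
Removing pins from a row of k leaves two independent rows (a, b) with a + b = k - 1 (one pin) or a + b = k - 2 (two pins); an end removal gives a = 0.
By Sprague-Grundy, G(k) = mex{ G(a) XOR G(b) } over all these splits. G(0) = 0.
G(1): splits (0,0):0^0=0 -> mex({0}) = 1
G(2): splits (0,1):0^1=1 (0,0):0^0=0 -> mex({0, 1}) = 2
G(3): splits (0,2):0^2=2 (1,1):1^1=0 (0,1):0^1=1 -> mex({0, 1, 2}) = 3
G(4): splits (0,3):0^3=3 (1,2):1^2=3 (0,2):0^2=2 (1,1):1^1=0 -> mex({0, 2, 3}) = 1
G(5): splits (0,4):0^1=1 (1,3):1^3=2 (2,2):2^2=0 (0,3):0^3=3 (1,2):1^2=3 -> mex({0, 1, 2, 3}) = 4
G(6) = mex({0, 1, 2, 4}) = 3
G(7) = mex({0, 1, 3, 4, 5}) = 2
G(8) = mex({0, 2, 3, 5, 6}) = 1
G(9) = mex({0, 1, 2, 3, 6, 7}) = 4
G(10) = mex({0, 1, 3, 4, 5, 7}) = 2
G(11) = mex({0, 1, 2, 3, 4, 5}) = 6
G(12) = mex({0, 1, 2, 3, 5, 6, 7}) = 4
G(13) = mex({0, 2, 3, 4, 6, 7}) = 1
G(14) = mex({0, 1, 4, 5, 6, 7}) = 2
G(15) = mex({0, 1, 2, 3, 4, 5, 6}) = 7
G(16) = mex({0, 2, 3, 5, 6, 7}) = 1
G(17) = mex({0, 1, 2, 3, 5, 6, 7}) = 4
G(18) = mex({0, 1, 2, 4, 5, 6}) = 3
G(19) = mex({0, 1, 3, 4, 5, 7}) = 2
G(20) = mex({0, 2, 3, 4, 5, 6, 7}) = 1
G(21) = mex({0, 1, 2, 3, 5, 6, 7}) = 4
G(22) = mex({0, 1, 2, 3, 4, 5, 7}) = 6
G(23) = mex({0, 1, 2, 3, 4, 5, 6}) = 7
G(24) = mex({0, 1, 2, 3, 5, 6, 7}) = 4
G(25) = mex({0, 2, 3, 4, 6, 7}) = 1
G(26) = mex({0, 1, 3, 4, 5, 6, 7}) = 2
G(27) = mex({0, 1, 2, 3, 4, 5, 6, 7}) = 8
G(28) = mex({0, 1, 2, 3, 4, 6, 7, 8}) = 5
G(29) = mex({0, 1, 2, 3, 5, 6, 7, 8, 9}) = 4
G(30) = mex({0, 1, 2, 3, 4, 5, 6, 9, 10}) = 7
G(31) = mex({0, 1, 3, 4, 5, 7, 10, 11}) = 2
G(32) = mex({0, 2, 3, 4, 5, 6, 7, 9, 11}) = 1
G(33) = mex({0, 1, 2, 3, 4, 5, 6, 7, 9, 12}) = 8
G(34) = mex({0, 1, 2, 3, 4, 5, 7, 8, 11, 12}) = 6
G(35) = mex({0, 1, 2, 3, 4, 5, 6, 8, 9, 10, 11}) = 7
G(36) = mex({0, 1, 2, 3, 5, 6, 7, 9, 10}) = 4
G(37) = mex({0, 2, 3, 4, 6, 7, 9, 10, 11, 12}) = 1
G(38) = mex({0, 1, 3, 4, 5, 6, 7, 9, 10, 11, 12}) = 2
G(39) = mex({0, 1, 2, 4, 5, 6, 7, 9, 10, 12, 14}) = 3
Therefore G(39) = 3.

3


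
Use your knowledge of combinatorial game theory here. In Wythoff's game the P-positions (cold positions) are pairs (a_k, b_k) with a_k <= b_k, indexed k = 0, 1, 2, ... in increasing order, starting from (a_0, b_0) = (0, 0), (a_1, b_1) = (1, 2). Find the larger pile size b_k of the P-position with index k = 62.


By Wythoff's theorem, a_k = floor(k * phi) and b_k = floor(k * phi^2) = a_k + k, where phi = (1 + sqrt(5))/2 is the golden ratio.
phi = (1 + sqrt(5))/2 = 1.618034
phi^2 = phi + 1 = 2.618034
k = 62
k * phi^2 = 62 * 2.618034 = 162.318107
b_62 = floor(k * phi^2) = 162 (check: a_62 + k = 100 + 62 = 162)

162


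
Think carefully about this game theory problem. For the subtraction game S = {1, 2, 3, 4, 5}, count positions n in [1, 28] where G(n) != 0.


Subtraction set S = {1, 2, 3, 4, 5}, so G(n) = n mod 6.
G(n) = 0 when n is a multiple of 6.
Multiples of 6 in [1, 28]: 4
N-positions (nonzero Grundy) = 28 - 4 = 24

24


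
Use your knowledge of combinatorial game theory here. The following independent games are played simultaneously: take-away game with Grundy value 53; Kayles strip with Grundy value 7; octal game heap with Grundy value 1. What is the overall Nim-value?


By the Sprague-Grundy theorem, the Grundy value of a sum of games is the XOR of individual Grundy values.
take-away game: Grundy value = 53. Running XOR: 0 XOR 53 = 53
Kayles strip: Grundy value = 7. Running XOR: 53 XOR 7 = 50
octal game heap: Grundy value = 1. Running XOR: 50 XOR 1 = 51
The combined Grundy value is 51.

51
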